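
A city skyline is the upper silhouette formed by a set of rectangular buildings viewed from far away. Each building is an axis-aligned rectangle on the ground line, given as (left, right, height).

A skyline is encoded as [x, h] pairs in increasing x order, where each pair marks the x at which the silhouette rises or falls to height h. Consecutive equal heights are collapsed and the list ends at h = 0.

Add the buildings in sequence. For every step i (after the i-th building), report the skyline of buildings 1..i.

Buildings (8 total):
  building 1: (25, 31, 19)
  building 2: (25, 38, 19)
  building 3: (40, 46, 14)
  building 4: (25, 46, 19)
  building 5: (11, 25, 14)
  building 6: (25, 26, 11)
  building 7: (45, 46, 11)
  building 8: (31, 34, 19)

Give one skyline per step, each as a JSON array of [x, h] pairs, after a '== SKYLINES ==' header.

== SKYLINES ==
[[25,19],[31,0]]
[[25,19],[38,0]]
[[25,19],[38,0],[40,14],[46,0]]
[[25,19],[46,0]]
[[11,14],[25,19],[46,0]]
[[11,14],[25,19],[46,0]]
[[11,14],[25,19],[46,0]]
[[11,14],[25,19],[46,0]]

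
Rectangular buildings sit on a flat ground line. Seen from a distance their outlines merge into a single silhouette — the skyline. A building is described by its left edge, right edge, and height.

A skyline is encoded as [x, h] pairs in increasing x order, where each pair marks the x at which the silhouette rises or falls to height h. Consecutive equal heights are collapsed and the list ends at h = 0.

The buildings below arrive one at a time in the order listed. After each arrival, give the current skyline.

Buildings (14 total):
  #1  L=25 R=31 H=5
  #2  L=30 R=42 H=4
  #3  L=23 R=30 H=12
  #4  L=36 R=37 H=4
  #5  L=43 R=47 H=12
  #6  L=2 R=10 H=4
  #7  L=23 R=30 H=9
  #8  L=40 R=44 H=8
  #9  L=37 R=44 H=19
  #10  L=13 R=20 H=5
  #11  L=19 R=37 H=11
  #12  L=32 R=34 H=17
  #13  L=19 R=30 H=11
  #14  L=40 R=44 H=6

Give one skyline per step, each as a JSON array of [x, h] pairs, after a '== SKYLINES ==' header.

== SKYLINES ==
[[25,5],[31,0]]
[[25,5],[31,4],[42,0]]
[[23,12],[30,5],[31,4],[42,0]]
[[23,12],[30,5],[31,4],[42,0]]
[[23,12],[30,5],[31,4],[42,0],[43,12],[47,0]]
[[2,4],[10,0],[23,12],[30,5],[31,4],[42,0],[43,12],[47,0]]
[[2,4],[10,0],[23,12],[30,5],[31,4],[42,0],[43,12],[47,0]]
[[2,4],[10,0],[23,12],[30,5],[31,4],[40,8],[43,12],[47,0]]
[[2,4],[10,0],[23,12],[30,5],[31,4],[37,19],[44,12],[47,0]]
[[2,4],[10,0],[13,5],[20,0],[23,12],[30,5],[31,4],[37,19],[44,12],[47,0]]
[[2,4],[10,0],[13,5],[19,11],[23,12],[30,11],[37,19],[44,12],[47,0]]
[[2,4],[10,0],[13,5],[19,11],[23,12],[30,11],[32,17],[34,11],[37,19],[44,12],[47,0]]
[[2,4],[10,0],[13,5],[19,11],[23,12],[30,11],[32,17],[34,11],[37,19],[44,12],[47,0]]
[[2,4],[10,0],[13,5],[19,11],[23,12],[30,11],[32,17],[34,11],[37,19],[44,12],[47,0]]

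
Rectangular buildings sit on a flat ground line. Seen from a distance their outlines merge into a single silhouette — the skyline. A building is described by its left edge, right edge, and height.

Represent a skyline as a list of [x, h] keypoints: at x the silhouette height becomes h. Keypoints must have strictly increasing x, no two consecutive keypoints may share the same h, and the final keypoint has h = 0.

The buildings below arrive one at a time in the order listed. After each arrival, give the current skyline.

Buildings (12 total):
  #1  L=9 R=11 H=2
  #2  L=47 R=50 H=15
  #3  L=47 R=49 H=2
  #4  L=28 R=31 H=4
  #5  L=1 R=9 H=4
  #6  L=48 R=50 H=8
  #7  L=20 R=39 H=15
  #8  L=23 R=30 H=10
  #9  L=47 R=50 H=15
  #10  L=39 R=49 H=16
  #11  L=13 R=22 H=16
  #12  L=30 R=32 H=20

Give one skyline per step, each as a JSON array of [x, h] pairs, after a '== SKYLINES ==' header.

== SKYLINES ==
[[9,2],[11,0]]
[[9,2],[11,0],[47,15],[50,0]]
[[9,2],[11,0],[47,15],[50,0]]
[[9,2],[11,0],[28,4],[31,0],[47,15],[50,0]]
[[1,4],[9,2],[11,0],[28,4],[31,0],[47,15],[50,0]]
[[1,4],[9,2],[11,0],[28,4],[31,0],[47,15],[50,0]]
[[1,4],[9,2],[11,0],[20,15],[39,0],[47,15],[50,0]]
[[1,4],[9,2],[11,0],[20,15],[39,0],[47,15],[50,0]]
[[1,4],[9,2],[11,0],[20,15],[39,0],[47,15],[50,0]]
[[1,4],[9,2],[11,0],[20,15],[39,16],[49,15],[50,0]]
[[1,4],[9,2],[11,0],[13,16],[22,15],[39,16],[49,15],[50,0]]
[[1,4],[9,2],[11,0],[13,16],[22,15],[30,20],[32,15],[39,16],[49,15],[50,0]]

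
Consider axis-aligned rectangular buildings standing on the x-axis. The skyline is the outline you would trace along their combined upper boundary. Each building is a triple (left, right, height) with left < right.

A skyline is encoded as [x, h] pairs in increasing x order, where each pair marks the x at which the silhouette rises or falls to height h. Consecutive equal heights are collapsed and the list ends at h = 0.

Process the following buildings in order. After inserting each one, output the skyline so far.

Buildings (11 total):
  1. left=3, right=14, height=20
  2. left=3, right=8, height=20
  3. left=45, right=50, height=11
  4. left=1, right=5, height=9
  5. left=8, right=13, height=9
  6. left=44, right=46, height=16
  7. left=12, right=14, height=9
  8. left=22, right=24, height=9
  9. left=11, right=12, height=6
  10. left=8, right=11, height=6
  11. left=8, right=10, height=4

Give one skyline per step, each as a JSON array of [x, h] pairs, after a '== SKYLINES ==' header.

== SKYLINES ==
[[3,20],[14,0]]
[[3,20],[14,0]]
[[3,20],[14,0],[45,11],[50,0]]
[[1,9],[3,20],[14,0],[45,11],[50,0]]
[[1,9],[3,20],[14,0],[45,11],[50,0]]
[[1,9],[3,20],[14,0],[44,16],[46,11],[50,0]]
[[1,9],[3,20],[14,0],[44,16],[46,11],[50,0]]
[[1,9],[3,20],[14,0],[22,9],[24,0],[44,16],[46,11],[50,0]]
[[1,9],[3,20],[14,0],[22,9],[24,0],[44,16],[46,11],[50,0]]
[[1,9],[3,20],[14,0],[22,9],[24,0],[44,16],[46,11],[50,0]]
[[1,9],[3,20],[14,0],[22,9],[24,0],[44,16],[46,11],[50,0]]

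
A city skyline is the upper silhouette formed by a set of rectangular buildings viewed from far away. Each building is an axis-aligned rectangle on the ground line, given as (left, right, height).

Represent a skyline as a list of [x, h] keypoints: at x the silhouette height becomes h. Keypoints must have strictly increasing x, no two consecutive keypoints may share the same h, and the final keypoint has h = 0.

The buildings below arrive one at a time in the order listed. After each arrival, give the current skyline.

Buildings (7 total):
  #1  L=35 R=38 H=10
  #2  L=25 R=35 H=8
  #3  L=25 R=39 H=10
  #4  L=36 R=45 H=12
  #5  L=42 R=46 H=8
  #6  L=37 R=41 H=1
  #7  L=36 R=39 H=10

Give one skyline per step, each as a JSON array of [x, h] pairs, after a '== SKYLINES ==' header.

== SKYLINES ==
[[35,10],[38,0]]
[[25,8],[35,10],[38,0]]
[[25,10],[39,0]]
[[25,10],[36,12],[45,0]]
[[25,10],[36,12],[45,8],[46,0]]
[[25,10],[36,12],[45,8],[46,0]]
[[25,10],[36,12],[45,8],[46,0]]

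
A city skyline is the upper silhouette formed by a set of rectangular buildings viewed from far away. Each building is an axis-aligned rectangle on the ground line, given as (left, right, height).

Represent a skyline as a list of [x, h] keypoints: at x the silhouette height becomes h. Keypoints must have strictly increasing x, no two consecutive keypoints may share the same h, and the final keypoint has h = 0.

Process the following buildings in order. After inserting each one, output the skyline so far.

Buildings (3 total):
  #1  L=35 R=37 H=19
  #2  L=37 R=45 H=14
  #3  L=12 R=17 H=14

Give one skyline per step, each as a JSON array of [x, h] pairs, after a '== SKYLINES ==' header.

== SKYLINES ==
[[35,19],[37,0]]
[[35,19],[37,14],[45,0]]
[[12,14],[17,0],[35,19],[37,14],[45,0]]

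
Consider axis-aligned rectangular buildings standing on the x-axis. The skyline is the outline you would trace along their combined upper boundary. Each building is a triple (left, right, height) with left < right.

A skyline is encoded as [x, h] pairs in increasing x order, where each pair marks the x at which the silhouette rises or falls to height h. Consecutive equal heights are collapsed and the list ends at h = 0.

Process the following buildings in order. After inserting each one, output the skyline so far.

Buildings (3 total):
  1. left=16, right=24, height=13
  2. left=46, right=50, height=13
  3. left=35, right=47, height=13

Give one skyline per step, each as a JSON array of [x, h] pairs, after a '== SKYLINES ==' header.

== SKYLINES ==
[[16,13],[24,0]]
[[16,13],[24,0],[46,13],[50,0]]
[[16,13],[24,0],[35,13],[50,0]]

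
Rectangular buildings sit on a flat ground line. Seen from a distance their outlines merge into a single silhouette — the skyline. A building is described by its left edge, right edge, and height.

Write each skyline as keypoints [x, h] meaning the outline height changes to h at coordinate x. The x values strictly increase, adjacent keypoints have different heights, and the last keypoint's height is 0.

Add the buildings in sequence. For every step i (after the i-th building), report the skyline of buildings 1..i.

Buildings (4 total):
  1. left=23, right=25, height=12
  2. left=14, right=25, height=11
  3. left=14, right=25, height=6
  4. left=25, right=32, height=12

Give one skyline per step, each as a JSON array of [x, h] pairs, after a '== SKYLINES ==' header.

== SKYLINES ==
[[23,12],[25,0]]
[[14,11],[23,12],[25,0]]
[[14,11],[23,12],[25,0]]
[[14,11],[23,12],[32,0]]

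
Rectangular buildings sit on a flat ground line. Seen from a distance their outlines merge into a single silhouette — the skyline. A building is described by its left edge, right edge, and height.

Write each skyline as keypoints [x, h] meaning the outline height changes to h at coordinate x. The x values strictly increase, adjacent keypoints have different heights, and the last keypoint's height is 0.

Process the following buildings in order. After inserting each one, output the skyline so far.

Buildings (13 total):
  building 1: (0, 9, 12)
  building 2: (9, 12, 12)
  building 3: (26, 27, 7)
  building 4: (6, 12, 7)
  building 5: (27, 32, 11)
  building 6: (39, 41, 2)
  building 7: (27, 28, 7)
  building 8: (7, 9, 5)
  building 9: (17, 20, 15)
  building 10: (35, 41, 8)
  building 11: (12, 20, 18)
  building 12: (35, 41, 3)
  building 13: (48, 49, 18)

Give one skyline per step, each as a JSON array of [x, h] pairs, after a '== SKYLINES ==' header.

== SKYLINES ==
[[0,12],[9,0]]
[[0,12],[12,0]]
[[0,12],[12,0],[26,7],[27,0]]
[[0,12],[12,0],[26,7],[27,0]]
[[0,12],[12,0],[26,7],[27,11],[32,0]]
[[0,12],[12,0],[26,7],[27,11],[32,0],[39,2],[41,0]]
[[0,12],[12,0],[26,7],[27,11],[32,0],[39,2],[41,0]]
[[0,12],[12,0],[26,7],[27,11],[32,0],[39,2],[41,0]]
[[0,12],[12,0],[17,15],[20,0],[26,7],[27,11],[32,0],[39,2],[41,0]]
[[0,12],[12,0],[17,15],[20,0],[26,7],[27,11],[32,0],[35,8],[41,0]]
[[0,12],[12,18],[20,0],[26,7],[27,11],[32,0],[35,8],[41,0]]
[[0,12],[12,18],[20,0],[26,7],[27,11],[32,0],[35,8],[41,0]]
[[0,12],[12,18],[20,0],[26,7],[27,11],[32,0],[35,8],[41,0],[48,18],[49,0]]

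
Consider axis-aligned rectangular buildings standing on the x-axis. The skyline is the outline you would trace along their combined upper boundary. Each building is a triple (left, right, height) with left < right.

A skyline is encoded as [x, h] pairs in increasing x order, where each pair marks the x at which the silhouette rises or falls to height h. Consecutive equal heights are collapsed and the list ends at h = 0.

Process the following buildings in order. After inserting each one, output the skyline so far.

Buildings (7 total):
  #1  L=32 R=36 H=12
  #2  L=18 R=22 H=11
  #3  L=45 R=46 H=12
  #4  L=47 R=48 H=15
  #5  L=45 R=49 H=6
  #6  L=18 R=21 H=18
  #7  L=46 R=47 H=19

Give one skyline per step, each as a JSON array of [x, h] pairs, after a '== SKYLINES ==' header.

== SKYLINES ==
[[32,12],[36,0]]
[[18,11],[22,0],[32,12],[36,0]]
[[18,11],[22,0],[32,12],[36,0],[45,12],[46,0]]
[[18,11],[22,0],[32,12],[36,0],[45,12],[46,0],[47,15],[48,0]]
[[18,11],[22,0],[32,12],[36,0],[45,12],[46,6],[47,15],[48,6],[49,0]]
[[18,18],[21,11],[22,0],[32,12],[36,0],[45,12],[46,6],[47,15],[48,6],[49,0]]
[[18,18],[21,11],[22,0],[32,12],[36,0],[45,12],[46,19],[47,15],[48,6],[49,0]]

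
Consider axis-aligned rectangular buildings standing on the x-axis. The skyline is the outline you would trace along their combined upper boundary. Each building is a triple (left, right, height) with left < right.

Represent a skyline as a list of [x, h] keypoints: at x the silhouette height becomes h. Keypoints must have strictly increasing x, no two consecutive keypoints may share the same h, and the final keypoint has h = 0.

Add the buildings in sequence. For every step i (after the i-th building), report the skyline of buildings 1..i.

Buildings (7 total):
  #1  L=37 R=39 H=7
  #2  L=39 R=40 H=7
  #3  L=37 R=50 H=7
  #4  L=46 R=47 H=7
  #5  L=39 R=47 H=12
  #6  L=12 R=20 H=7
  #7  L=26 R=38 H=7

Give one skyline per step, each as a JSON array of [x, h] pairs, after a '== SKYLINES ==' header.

== SKYLINES ==
[[37,7],[39,0]]
[[37,7],[40,0]]
[[37,7],[50,0]]
[[37,7],[50,0]]
[[37,7],[39,12],[47,7],[50,0]]
[[12,7],[20,0],[37,7],[39,12],[47,7],[50,0]]
[[12,7],[20,0],[26,7],[39,12],[47,7],[50,0]]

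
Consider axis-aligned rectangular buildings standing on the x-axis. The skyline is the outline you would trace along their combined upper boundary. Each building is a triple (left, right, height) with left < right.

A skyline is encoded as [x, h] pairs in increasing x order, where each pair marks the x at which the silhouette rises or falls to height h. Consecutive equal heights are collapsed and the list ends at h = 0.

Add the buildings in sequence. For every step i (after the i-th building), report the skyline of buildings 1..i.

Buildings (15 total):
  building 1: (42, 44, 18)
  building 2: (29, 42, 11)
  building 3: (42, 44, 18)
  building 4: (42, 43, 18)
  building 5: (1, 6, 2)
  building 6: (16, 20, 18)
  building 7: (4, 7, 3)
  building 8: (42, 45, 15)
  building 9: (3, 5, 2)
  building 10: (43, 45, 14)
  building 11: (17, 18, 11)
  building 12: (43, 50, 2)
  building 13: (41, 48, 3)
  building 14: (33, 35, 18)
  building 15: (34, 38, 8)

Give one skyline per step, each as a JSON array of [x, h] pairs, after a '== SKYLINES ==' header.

== SKYLINES ==
[[42,18],[44,0]]
[[29,11],[42,18],[44,0]]
[[29,11],[42,18],[44,0]]
[[29,11],[42,18],[44,0]]
[[1,2],[6,0],[29,11],[42,18],[44,0]]
[[1,2],[6,0],[16,18],[20,0],[29,11],[42,18],[44,0]]
[[1,2],[4,3],[7,0],[16,18],[20,0],[29,11],[42,18],[44,0]]
[[1,2],[4,3],[7,0],[16,18],[20,0],[29,11],[42,18],[44,15],[45,0]]
[[1,2],[4,3],[7,0],[16,18],[20,0],[29,11],[42,18],[44,15],[45,0]]
[[1,2],[4,3],[7,0],[16,18],[20,0],[29,11],[42,18],[44,15],[45,0]]
[[1,2],[4,3],[7,0],[16,18],[20,0],[29,11],[42,18],[44,15],[45,0]]
[[1,2],[4,3],[7,0],[16,18],[20,0],[29,11],[42,18],[44,15],[45,2],[50,0]]
[[1,2],[4,3],[7,0],[16,18],[20,0],[29,11],[42,18],[44,15],[45,3],[48,2],[50,0]]
[[1,2],[4,3],[7,0],[16,18],[20,0],[29,11],[33,18],[35,11],[42,18],[44,15],[45,3],[48,2],[50,0]]
[[1,2],[4,3],[7,0],[16,18],[20,0],[29,11],[33,18],[35,11],[42,18],[44,15],[45,3],[48,2],[50,0]]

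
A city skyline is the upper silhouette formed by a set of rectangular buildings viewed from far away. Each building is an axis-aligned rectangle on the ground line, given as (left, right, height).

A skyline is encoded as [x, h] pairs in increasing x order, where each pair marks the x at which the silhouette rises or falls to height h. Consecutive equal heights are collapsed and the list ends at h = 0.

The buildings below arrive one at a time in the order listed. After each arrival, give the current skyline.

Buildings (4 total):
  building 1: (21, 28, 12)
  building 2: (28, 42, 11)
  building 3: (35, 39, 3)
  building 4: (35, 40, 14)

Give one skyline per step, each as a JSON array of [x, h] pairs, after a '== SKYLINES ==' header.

== SKYLINES ==
[[21,12],[28,0]]
[[21,12],[28,11],[42,0]]
[[21,12],[28,11],[42,0]]
[[21,12],[28,11],[35,14],[40,11],[42,0]]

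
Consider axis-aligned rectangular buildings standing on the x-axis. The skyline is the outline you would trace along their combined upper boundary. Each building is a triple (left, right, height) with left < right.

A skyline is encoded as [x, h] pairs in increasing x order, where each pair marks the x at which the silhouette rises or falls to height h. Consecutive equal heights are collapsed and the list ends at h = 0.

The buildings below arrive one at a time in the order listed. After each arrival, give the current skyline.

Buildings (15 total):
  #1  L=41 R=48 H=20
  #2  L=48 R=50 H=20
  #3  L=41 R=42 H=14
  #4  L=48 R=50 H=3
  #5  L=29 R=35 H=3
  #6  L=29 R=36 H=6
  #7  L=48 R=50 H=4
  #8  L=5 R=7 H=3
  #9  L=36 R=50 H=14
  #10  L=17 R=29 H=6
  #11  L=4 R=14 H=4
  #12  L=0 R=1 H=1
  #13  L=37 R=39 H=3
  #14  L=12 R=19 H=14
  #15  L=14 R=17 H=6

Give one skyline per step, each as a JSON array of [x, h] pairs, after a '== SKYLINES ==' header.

== SKYLINES ==
[[41,20],[48,0]]
[[41,20],[50,0]]
[[41,20],[50,0]]
[[41,20],[50,0]]
[[29,3],[35,0],[41,20],[50,0]]
[[29,6],[36,0],[41,20],[50,0]]
[[29,6],[36,0],[41,20],[50,0]]
[[5,3],[7,0],[29,6],[36,0],[41,20],[50,0]]
[[5,3],[7,0],[29,6],[36,14],[41,20],[50,0]]
[[5,3],[7,0],[17,6],[36,14],[41,20],[50,0]]
[[4,4],[14,0],[17,6],[36,14],[41,20],[50,0]]
[[0,1],[1,0],[4,4],[14,0],[17,6],[36,14],[41,20],[50,0]]
[[0,1],[1,0],[4,4],[14,0],[17,6],[36,14],[41,20],[50,0]]
[[0,1],[1,0],[4,4],[12,14],[19,6],[36,14],[41,20],[50,0]]
[[0,1],[1,0],[4,4],[12,14],[19,6],[36,14],[41,20],[50,0]]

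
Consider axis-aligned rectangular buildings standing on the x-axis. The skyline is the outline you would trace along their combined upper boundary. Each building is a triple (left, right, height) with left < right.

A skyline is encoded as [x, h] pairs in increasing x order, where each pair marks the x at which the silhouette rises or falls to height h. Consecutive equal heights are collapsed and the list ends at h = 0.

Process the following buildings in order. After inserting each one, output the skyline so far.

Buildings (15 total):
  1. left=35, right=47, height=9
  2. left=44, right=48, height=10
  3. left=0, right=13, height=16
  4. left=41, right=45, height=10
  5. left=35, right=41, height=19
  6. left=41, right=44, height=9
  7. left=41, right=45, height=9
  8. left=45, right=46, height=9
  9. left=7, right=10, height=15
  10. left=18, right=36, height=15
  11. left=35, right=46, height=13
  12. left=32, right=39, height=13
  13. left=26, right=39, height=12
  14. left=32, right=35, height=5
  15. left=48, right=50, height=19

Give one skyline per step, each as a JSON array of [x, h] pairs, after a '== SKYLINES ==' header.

== SKYLINES ==
[[35,9],[47,0]]
[[35,9],[44,10],[48,0]]
[[0,16],[13,0],[35,9],[44,10],[48,0]]
[[0,16],[13,0],[35,9],[41,10],[48,0]]
[[0,16],[13,0],[35,19],[41,10],[48,0]]
[[0,16],[13,0],[35,19],[41,10],[48,0]]
[[0,16],[13,0],[35,19],[41,10],[48,0]]
[[0,16],[13,0],[35,19],[41,10],[48,0]]
[[0,16],[13,0],[35,19],[41,10],[48,0]]
[[0,16],[13,0],[18,15],[35,19],[41,10],[48,0]]
[[0,16],[13,0],[18,15],[35,19],[41,13],[46,10],[48,0]]
[[0,16],[13,0],[18,15],[35,19],[41,13],[46,10],[48,0]]
[[0,16],[13,0],[18,15],[35,19],[41,13],[46,10],[48,0]]
[[0,16],[13,0],[18,15],[35,19],[41,13],[46,10],[48,0]]
[[0,16],[13,0],[18,15],[35,19],[41,13],[46,10],[48,19],[50,0]]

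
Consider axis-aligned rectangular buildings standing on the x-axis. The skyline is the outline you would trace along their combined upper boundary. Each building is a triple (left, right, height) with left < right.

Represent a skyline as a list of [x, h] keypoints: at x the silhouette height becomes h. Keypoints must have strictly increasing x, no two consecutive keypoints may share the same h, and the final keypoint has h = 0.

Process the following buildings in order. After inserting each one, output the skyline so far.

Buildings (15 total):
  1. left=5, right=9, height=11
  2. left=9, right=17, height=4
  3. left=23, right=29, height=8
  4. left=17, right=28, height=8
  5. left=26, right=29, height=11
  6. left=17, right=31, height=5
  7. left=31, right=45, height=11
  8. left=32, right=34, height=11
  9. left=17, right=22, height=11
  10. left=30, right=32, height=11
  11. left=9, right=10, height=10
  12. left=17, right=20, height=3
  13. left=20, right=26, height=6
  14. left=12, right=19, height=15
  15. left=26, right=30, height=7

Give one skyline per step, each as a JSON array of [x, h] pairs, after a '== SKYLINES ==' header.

== SKYLINES ==
[[5,11],[9,0]]
[[5,11],[9,4],[17,0]]
[[5,11],[9,4],[17,0],[23,8],[29,0]]
[[5,11],[9,4],[17,8],[29,0]]
[[5,11],[9,4],[17,8],[26,11],[29,0]]
[[5,11],[9,4],[17,8],[26,11],[29,5],[31,0]]
[[5,11],[9,4],[17,8],[26,11],[29,5],[31,11],[45,0]]
[[5,11],[9,4],[17,8],[26,11],[29,5],[31,11],[45,0]]
[[5,11],[9,4],[17,11],[22,8],[26,11],[29,5],[31,11],[45,0]]
[[5,11],[9,4],[17,11],[22,8],[26,11],[29,5],[30,11],[45,0]]
[[5,11],[9,10],[10,4],[17,11],[22,8],[26,11],[29,5],[30,11],[45,0]]
[[5,11],[9,10],[10,4],[17,11],[22,8],[26,11],[29,5],[30,11],[45,0]]
[[5,11],[9,10],[10,4],[17,11],[22,8],[26,11],[29,5],[30,11],[45,0]]
[[5,11],[9,10],[10,4],[12,15],[19,11],[22,8],[26,11],[29,5],[30,11],[45,0]]
[[5,11],[9,10],[10,4],[12,15],[19,11],[22,8],[26,11],[29,7],[30,11],[45,0]]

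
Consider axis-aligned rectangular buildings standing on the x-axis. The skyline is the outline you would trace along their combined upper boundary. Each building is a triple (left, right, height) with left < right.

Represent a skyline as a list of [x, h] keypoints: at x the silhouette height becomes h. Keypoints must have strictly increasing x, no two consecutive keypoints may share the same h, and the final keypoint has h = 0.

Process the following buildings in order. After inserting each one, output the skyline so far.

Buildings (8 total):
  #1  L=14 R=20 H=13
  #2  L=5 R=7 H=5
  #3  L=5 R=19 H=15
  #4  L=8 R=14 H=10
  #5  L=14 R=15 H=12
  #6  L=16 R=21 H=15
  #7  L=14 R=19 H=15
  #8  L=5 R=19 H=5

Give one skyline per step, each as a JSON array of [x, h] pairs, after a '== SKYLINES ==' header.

== SKYLINES ==
[[14,13],[20,0]]
[[5,5],[7,0],[14,13],[20,0]]
[[5,15],[19,13],[20,0]]
[[5,15],[19,13],[20,0]]
[[5,15],[19,13],[20,0]]
[[5,15],[21,0]]
[[5,15],[21,0]]
[[5,15],[21,0]]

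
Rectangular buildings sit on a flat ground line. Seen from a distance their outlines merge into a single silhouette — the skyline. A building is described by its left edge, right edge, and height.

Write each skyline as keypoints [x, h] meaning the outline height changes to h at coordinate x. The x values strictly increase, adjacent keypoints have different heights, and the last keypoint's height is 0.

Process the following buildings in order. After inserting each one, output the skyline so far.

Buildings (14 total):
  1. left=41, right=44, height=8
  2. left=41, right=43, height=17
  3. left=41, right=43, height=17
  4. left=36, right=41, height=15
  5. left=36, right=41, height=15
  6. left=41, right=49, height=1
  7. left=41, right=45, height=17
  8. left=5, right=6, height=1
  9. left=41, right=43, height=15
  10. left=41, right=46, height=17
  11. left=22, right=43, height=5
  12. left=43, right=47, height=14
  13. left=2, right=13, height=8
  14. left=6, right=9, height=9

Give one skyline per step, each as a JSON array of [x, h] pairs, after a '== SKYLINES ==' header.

== SKYLINES ==
[[41,8],[44,0]]
[[41,17],[43,8],[44,0]]
[[41,17],[43,8],[44,0]]
[[36,15],[41,17],[43,8],[44,0]]
[[36,15],[41,17],[43,8],[44,0]]
[[36,15],[41,17],[43,8],[44,1],[49,0]]
[[36,15],[41,17],[45,1],[49,0]]
[[5,1],[6,0],[36,15],[41,17],[45,1],[49,0]]
[[5,1],[6,0],[36,15],[41,17],[45,1],[49,0]]
[[5,1],[6,0],[36,15],[41,17],[46,1],[49,0]]
[[5,1],[6,0],[22,5],[36,15],[41,17],[46,1],[49,0]]
[[5,1],[6,0],[22,5],[36,15],[41,17],[46,14],[47,1],[49,0]]
[[2,8],[13,0],[22,5],[36,15],[41,17],[46,14],[47,1],[49,0]]
[[2,8],[6,9],[9,8],[13,0],[22,5],[36,15],[41,17],[46,14],[47,1],[49,0]]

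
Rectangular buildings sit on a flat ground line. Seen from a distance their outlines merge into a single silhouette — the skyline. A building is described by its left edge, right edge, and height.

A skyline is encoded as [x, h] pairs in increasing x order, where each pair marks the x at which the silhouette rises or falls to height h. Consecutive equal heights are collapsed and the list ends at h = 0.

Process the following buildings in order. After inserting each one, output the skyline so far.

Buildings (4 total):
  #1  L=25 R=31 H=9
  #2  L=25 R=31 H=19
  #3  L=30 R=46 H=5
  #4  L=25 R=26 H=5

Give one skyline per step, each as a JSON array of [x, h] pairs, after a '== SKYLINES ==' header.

== SKYLINES ==
[[25,9],[31,0]]
[[25,19],[31,0]]
[[25,19],[31,5],[46,0]]
[[25,19],[31,5],[46,0]]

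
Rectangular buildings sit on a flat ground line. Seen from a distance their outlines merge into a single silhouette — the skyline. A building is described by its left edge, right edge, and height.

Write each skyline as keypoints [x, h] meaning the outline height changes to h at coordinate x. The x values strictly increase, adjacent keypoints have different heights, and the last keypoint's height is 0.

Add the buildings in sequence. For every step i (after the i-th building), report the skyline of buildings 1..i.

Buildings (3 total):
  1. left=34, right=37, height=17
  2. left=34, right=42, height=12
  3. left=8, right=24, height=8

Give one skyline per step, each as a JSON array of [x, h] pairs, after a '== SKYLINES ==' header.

== SKYLINES ==
[[34,17],[37,0]]
[[34,17],[37,12],[42,0]]
[[8,8],[24,0],[34,17],[37,12],[42,0]]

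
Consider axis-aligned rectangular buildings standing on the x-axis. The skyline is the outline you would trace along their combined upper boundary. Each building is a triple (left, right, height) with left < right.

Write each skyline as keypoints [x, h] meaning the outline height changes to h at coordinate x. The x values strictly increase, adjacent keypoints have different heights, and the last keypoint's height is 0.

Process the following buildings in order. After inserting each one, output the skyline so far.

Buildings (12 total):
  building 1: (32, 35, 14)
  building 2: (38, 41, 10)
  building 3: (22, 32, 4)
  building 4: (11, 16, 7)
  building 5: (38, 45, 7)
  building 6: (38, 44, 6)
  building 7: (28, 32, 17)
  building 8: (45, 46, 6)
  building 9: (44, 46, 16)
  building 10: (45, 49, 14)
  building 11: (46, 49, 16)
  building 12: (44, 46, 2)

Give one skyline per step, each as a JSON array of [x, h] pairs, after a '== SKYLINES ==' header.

== SKYLINES ==
[[32,14],[35,0]]
[[32,14],[35,0],[38,10],[41,0]]
[[22,4],[32,14],[35,0],[38,10],[41,0]]
[[11,7],[16,0],[22,4],[32,14],[35,0],[38,10],[41,0]]
[[11,7],[16,0],[22,4],[32,14],[35,0],[38,10],[41,7],[45,0]]
[[11,7],[16,0],[22,4],[32,14],[35,0],[38,10],[41,7],[45,0]]
[[11,7],[16,0],[22,4],[28,17],[32,14],[35,0],[38,10],[41,7],[45,0]]
[[11,7],[16,0],[22,4],[28,17],[32,14],[35,0],[38,10],[41,7],[45,6],[46,0]]
[[11,7],[16,0],[22,4],[28,17],[32,14],[35,0],[38,10],[41,7],[44,16],[46,0]]
[[11,7],[16,0],[22,4],[28,17],[32,14],[35,0],[38,10],[41,7],[44,16],[46,14],[49,0]]
[[11,7],[16,0],[22,4],[28,17],[32,14],[35,0],[38,10],[41,7],[44,16],[49,0]]
[[11,7],[16,0],[22,4],[28,17],[32,14],[35,0],[38,10],[41,7],[44,16],[49,0]]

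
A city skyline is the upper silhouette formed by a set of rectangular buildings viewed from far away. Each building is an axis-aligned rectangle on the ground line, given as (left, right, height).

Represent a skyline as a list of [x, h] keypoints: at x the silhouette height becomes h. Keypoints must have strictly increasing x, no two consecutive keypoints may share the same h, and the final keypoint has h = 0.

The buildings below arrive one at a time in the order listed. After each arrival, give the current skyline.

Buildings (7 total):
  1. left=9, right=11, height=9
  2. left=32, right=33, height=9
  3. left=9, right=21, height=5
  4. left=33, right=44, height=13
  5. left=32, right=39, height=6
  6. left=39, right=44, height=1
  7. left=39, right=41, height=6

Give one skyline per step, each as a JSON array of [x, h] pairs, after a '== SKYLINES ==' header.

== SKYLINES ==
[[9,9],[11,0]]
[[9,9],[11,0],[32,9],[33,0]]
[[9,9],[11,5],[21,0],[32,9],[33,0]]
[[9,9],[11,5],[21,0],[32,9],[33,13],[44,0]]
[[9,9],[11,5],[21,0],[32,9],[33,13],[44,0]]
[[9,9],[11,5],[21,0],[32,9],[33,13],[44,0]]
[[9,9],[11,5],[21,0],[32,9],[33,13],[44,0]]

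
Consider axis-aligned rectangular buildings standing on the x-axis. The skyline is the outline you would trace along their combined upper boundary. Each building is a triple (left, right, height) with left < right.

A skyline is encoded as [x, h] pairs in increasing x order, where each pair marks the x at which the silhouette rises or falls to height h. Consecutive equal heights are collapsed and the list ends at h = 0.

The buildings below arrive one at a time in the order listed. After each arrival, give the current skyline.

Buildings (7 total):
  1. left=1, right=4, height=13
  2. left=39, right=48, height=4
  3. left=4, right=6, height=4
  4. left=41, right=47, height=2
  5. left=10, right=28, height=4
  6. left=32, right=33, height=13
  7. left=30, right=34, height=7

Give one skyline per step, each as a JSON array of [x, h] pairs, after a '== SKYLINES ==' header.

== SKYLINES ==
[[1,13],[4,0]]
[[1,13],[4,0],[39,4],[48,0]]
[[1,13],[4,4],[6,0],[39,4],[48,0]]
[[1,13],[4,4],[6,0],[39,4],[48,0]]
[[1,13],[4,4],[6,0],[10,4],[28,0],[39,4],[48,0]]
[[1,13],[4,4],[6,0],[10,4],[28,0],[32,13],[33,0],[39,4],[48,0]]
[[1,13],[4,4],[6,0],[10,4],[28,0],[30,7],[32,13],[33,7],[34,0],[39,4],[48,0]]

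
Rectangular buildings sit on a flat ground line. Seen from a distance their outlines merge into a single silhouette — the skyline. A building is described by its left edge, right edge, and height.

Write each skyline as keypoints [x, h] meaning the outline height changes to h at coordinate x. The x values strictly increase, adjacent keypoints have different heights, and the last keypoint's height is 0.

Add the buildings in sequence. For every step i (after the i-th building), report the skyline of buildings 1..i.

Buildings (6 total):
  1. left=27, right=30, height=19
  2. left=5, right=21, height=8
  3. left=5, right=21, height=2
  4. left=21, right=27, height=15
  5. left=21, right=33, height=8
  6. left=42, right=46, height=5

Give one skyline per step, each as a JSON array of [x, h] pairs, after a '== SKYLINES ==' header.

== SKYLINES ==
[[27,19],[30,0]]
[[5,8],[21,0],[27,19],[30,0]]
[[5,8],[21,0],[27,19],[30,0]]
[[5,8],[21,15],[27,19],[30,0]]
[[5,8],[21,15],[27,19],[30,8],[33,0]]
[[5,8],[21,15],[27,19],[30,8],[33,0],[42,5],[46,0]]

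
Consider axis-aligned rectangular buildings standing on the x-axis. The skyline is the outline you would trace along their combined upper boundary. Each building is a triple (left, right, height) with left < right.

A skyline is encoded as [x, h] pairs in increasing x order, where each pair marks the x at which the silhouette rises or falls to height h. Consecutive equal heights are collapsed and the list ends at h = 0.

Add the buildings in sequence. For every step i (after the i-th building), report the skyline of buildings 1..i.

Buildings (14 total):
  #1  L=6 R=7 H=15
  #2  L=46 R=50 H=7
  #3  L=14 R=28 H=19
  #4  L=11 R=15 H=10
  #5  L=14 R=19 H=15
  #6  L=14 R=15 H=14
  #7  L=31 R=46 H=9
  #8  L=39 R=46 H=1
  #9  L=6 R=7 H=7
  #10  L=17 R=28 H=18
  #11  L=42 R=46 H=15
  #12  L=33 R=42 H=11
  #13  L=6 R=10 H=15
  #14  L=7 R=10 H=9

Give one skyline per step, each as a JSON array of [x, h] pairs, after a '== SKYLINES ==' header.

== SKYLINES ==
[[6,15],[7,0]]
[[6,15],[7,0],[46,7],[50,0]]
[[6,15],[7,0],[14,19],[28,0],[46,7],[50,0]]
[[6,15],[7,0],[11,10],[14,19],[28,0],[46,7],[50,0]]
[[6,15],[7,0],[11,10],[14,19],[28,0],[46,7],[50,0]]
[[6,15],[7,0],[11,10],[14,19],[28,0],[46,7],[50,0]]
[[6,15],[7,0],[11,10],[14,19],[28,0],[31,9],[46,7],[50,0]]
[[6,15],[7,0],[11,10],[14,19],[28,0],[31,9],[46,7],[50,0]]
[[6,15],[7,0],[11,10],[14,19],[28,0],[31,9],[46,7],[50,0]]
[[6,15],[7,0],[11,10],[14,19],[28,0],[31,9],[46,7],[50,0]]
[[6,15],[7,0],[11,10],[14,19],[28,0],[31,9],[42,15],[46,7],[50,0]]
[[6,15],[7,0],[11,10],[14,19],[28,0],[31,9],[33,11],[42,15],[46,7],[50,0]]
[[6,15],[10,0],[11,10],[14,19],[28,0],[31,9],[33,11],[42,15],[46,7],[50,0]]
[[6,15],[10,0],[11,10],[14,19],[28,0],[31,9],[33,11],[42,15],[46,7],[50,0]]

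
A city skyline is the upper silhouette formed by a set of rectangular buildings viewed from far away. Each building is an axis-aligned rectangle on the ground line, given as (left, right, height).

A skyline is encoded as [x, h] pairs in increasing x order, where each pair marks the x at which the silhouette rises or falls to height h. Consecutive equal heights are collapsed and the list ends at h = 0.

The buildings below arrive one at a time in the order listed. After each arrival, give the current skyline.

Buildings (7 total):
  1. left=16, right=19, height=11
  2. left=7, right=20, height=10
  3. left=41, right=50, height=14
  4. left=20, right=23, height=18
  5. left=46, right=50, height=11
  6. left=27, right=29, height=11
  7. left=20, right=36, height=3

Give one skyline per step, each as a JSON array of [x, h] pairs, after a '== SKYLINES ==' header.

== SKYLINES ==
[[16,11],[19,0]]
[[7,10],[16,11],[19,10],[20,0]]
[[7,10],[16,11],[19,10],[20,0],[41,14],[50,0]]
[[7,10],[16,11],[19,10],[20,18],[23,0],[41,14],[50,0]]
[[7,10],[16,11],[19,10],[20,18],[23,0],[41,14],[50,0]]
[[7,10],[16,11],[19,10],[20,18],[23,0],[27,11],[29,0],[41,14],[50,0]]
[[7,10],[16,11],[19,10],[20,18],[23,3],[27,11],[29,3],[36,0],[41,14],[50,0]]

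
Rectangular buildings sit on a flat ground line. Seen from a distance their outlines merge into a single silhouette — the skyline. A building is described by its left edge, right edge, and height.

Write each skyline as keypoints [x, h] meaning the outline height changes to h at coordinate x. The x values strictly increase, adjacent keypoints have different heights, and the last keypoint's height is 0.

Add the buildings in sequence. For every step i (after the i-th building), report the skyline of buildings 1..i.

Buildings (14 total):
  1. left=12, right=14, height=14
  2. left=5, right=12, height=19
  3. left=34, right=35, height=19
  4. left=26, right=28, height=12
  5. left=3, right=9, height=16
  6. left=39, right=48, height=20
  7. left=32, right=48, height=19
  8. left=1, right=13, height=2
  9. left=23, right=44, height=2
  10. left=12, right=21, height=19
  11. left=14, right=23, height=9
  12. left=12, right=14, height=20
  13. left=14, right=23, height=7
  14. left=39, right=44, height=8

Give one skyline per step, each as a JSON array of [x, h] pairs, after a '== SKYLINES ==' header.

== SKYLINES ==
[[12,14],[14,0]]
[[5,19],[12,14],[14,0]]
[[5,19],[12,14],[14,0],[34,19],[35,0]]
[[5,19],[12,14],[14,0],[26,12],[28,0],[34,19],[35,0]]
[[3,16],[5,19],[12,14],[14,0],[26,12],[28,0],[34,19],[35,0]]
[[3,16],[5,19],[12,14],[14,0],[26,12],[28,0],[34,19],[35,0],[39,20],[48,0]]
[[3,16],[5,19],[12,14],[14,0],[26,12],[28,0],[32,19],[39,20],[48,0]]
[[1,2],[3,16],[5,19],[12,14],[14,0],[26,12],[28,0],[32,19],[39,20],[48,0]]
[[1,2],[3,16],[5,19],[12,14],[14,0],[23,2],[26,12],[28,2],[32,19],[39,20],[48,0]]
[[1,2],[3,16],[5,19],[21,0],[23,2],[26,12],[28,2],[32,19],[39,20],[48,0]]
[[1,2],[3,16],[5,19],[21,9],[23,2],[26,12],[28,2],[32,19],[39,20],[48,0]]
[[1,2],[3,16],[5,19],[12,20],[14,19],[21,9],[23,2],[26,12],[28,2],[32,19],[39,20],[48,0]]
[[1,2],[3,16],[5,19],[12,20],[14,19],[21,9],[23,2],[26,12],[28,2],[32,19],[39,20],[48,0]]
[[1,2],[3,16],[5,19],[12,20],[14,19],[21,9],[23,2],[26,12],[28,2],[32,19],[39,20],[48,0]]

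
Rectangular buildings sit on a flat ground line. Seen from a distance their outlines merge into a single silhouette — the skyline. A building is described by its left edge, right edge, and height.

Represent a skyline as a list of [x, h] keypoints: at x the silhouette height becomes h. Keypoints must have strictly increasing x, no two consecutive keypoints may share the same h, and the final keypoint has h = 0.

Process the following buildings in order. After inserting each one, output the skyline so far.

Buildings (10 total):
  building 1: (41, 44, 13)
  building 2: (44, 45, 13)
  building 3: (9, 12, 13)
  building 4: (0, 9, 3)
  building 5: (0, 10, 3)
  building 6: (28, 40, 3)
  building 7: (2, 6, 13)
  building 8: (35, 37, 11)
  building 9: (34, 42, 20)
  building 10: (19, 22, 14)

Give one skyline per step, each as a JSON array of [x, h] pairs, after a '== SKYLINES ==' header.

== SKYLINES ==
[[41,13],[44,0]]
[[41,13],[45,0]]
[[9,13],[12,0],[41,13],[45,0]]
[[0,3],[9,13],[12,0],[41,13],[45,0]]
[[0,3],[9,13],[12,0],[41,13],[45,0]]
[[0,3],[9,13],[12,0],[28,3],[40,0],[41,13],[45,0]]
[[0,3],[2,13],[6,3],[9,13],[12,0],[28,3],[40,0],[41,13],[45,0]]
[[0,3],[2,13],[6,3],[9,13],[12,0],[28,3],[35,11],[37,3],[40,0],[41,13],[45,0]]
[[0,3],[2,13],[6,3],[9,13],[12,0],[28,3],[34,20],[42,13],[45,0]]
[[0,3],[2,13],[6,3],[9,13],[12,0],[19,14],[22,0],[28,3],[34,20],[42,13],[45,0]]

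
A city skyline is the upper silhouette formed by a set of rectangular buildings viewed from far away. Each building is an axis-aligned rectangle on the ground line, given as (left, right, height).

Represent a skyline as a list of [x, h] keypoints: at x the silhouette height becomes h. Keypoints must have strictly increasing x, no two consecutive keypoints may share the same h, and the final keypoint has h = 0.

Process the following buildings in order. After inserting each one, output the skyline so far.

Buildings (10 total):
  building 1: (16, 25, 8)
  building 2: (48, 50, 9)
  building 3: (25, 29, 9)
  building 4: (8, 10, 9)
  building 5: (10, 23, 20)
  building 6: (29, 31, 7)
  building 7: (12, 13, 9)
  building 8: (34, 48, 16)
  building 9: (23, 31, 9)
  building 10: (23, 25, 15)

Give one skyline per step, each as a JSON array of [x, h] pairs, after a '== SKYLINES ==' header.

== SKYLINES ==
[[16,8],[25,0]]
[[16,8],[25,0],[48,9],[50,0]]
[[16,8],[25,9],[29,0],[48,9],[50,0]]
[[8,9],[10,0],[16,8],[25,9],[29,0],[48,9],[50,0]]
[[8,9],[10,20],[23,8],[25,9],[29,0],[48,9],[50,0]]
[[8,9],[10,20],[23,8],[25,9],[29,7],[31,0],[48,9],[50,0]]
[[8,9],[10,20],[23,8],[25,9],[29,7],[31,0],[48,9],[50,0]]
[[8,9],[10,20],[23,8],[25,9],[29,7],[31,0],[34,16],[48,9],[50,0]]
[[8,9],[10,20],[23,9],[31,0],[34,16],[48,9],[50,0]]
[[8,9],[10,20],[23,15],[25,9],[31,0],[34,16],[48,9],[50,0]]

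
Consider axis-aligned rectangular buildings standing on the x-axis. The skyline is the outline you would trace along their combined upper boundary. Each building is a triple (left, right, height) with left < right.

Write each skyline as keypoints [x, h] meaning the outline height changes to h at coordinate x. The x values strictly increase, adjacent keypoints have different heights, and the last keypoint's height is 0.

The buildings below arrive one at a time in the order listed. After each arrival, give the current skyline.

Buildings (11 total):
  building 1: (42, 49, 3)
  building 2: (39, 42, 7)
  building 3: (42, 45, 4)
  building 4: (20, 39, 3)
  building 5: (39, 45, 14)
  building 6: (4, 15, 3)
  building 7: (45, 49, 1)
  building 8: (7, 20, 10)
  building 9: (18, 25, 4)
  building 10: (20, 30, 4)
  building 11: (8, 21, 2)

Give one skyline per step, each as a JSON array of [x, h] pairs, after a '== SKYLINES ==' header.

== SKYLINES ==
[[42,3],[49,0]]
[[39,7],[42,3],[49,0]]
[[39,7],[42,4],[45,3],[49,0]]
[[20,3],[39,7],[42,4],[45,3],[49,0]]
[[20,3],[39,14],[45,3],[49,0]]
[[4,3],[15,0],[20,3],[39,14],[45,3],[49,0]]
[[4,3],[15,0],[20,3],[39,14],[45,3],[49,0]]
[[4,3],[7,10],[20,3],[39,14],[45,3],[49,0]]
[[4,3],[7,10],[20,4],[25,3],[39,14],[45,3],[49,0]]
[[4,3],[7,10],[20,4],[30,3],[39,14],[45,3],[49,0]]
[[4,3],[7,10],[20,4],[30,3],[39,14],[45,3],[49,0]]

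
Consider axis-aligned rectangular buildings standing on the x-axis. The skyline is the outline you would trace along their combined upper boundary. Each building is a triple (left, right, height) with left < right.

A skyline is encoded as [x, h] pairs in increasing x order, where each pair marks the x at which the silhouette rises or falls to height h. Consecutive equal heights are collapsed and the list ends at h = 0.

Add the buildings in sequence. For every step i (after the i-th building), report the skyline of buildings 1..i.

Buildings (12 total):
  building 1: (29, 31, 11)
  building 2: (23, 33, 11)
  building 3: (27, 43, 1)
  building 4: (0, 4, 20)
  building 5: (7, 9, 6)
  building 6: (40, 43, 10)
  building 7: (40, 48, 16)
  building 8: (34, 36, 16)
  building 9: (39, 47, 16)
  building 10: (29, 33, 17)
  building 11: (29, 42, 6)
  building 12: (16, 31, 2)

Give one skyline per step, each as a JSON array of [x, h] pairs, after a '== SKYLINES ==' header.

== SKYLINES ==
[[29,11],[31,0]]
[[23,11],[33,0]]
[[23,11],[33,1],[43,0]]
[[0,20],[4,0],[23,11],[33,1],[43,0]]
[[0,20],[4,0],[7,6],[9,0],[23,11],[33,1],[43,0]]
[[0,20],[4,0],[7,6],[9,0],[23,11],[33,1],[40,10],[43,0]]
[[0,20],[4,0],[7,6],[9,0],[23,11],[33,1],[40,16],[48,0]]
[[0,20],[4,0],[7,6],[9,0],[23,11],[33,1],[34,16],[36,1],[40,16],[48,0]]
[[0,20],[4,0],[7,6],[9,0],[23,11],[33,1],[34,16],[36,1],[39,16],[48,0]]
[[0,20],[4,0],[7,6],[9,0],[23,11],[29,17],[33,1],[34,16],[36,1],[39,16],[48,0]]
[[0,20],[4,0],[7,6],[9,0],[23,11],[29,17],[33,6],[34,16],[36,6],[39,16],[48,0]]
[[0,20],[4,0],[7,6],[9,0],[16,2],[23,11],[29,17],[33,6],[34,16],[36,6],[39,16],[48,0]]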